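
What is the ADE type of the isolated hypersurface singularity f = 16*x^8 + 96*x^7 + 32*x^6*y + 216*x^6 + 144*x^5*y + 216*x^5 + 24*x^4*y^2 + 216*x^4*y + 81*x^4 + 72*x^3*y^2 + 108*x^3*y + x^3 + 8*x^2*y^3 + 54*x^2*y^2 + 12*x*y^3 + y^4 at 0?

The Hessian of f at 0 has rank 0. Corank 2; j^3 = x^3 is a perfect cube, so E-series; the 4-jet and mu = 6 give E_6.

E6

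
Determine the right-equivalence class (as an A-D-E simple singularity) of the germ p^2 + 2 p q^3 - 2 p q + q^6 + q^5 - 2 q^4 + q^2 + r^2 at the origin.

A_4

The Hessian of f at 0 has rank 2. Corank 1: A-series; mu = 4 gives A_4.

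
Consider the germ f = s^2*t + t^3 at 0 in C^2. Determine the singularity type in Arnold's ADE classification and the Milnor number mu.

Type D_4, Milnor number mu = 4.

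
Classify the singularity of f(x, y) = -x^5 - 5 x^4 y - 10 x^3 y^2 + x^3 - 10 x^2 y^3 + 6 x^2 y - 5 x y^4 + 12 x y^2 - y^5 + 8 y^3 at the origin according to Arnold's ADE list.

The Hessian of f at 0 has rank 0. Corank 2; j^3 = (x + 2*y)^3 is a perfect cube, so E-series; the 5-jet and mu = 8 give E_8.

E_{8}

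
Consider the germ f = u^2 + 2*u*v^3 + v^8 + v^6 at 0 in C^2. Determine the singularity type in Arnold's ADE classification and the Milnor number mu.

Type A_7, Milnor number mu = 7.

The Hessian of f at 0 has rank 1. Corank 1: A-series; mu = 7 gives A_7.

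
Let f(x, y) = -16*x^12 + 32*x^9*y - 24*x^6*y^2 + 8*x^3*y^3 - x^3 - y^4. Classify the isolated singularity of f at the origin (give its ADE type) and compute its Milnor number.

The Hessian of f at 0 has rank 0. Corank 2; j^3 = -x^3 is a perfect cube, so E-series; the 4-jet and mu = 6 give E_6.

Type E6, Milnor number mu = 6.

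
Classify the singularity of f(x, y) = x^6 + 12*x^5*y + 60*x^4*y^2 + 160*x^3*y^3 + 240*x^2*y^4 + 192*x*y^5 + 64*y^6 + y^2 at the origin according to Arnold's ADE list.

The Hessian of f at 0 has rank 1. Corank 1: A-series; mu = 5 gives A_5.

A_{5}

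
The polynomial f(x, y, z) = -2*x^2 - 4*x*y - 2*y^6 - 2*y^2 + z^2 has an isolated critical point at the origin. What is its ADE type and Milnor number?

Type A_{5}, Milnor number mu = 5.

The Hessian of f at 0 has rank 2. Corank 1: A-series; mu = 5 gives A_5.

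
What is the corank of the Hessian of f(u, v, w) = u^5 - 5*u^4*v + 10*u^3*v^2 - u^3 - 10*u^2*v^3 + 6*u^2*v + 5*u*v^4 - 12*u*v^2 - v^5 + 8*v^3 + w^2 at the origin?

Hessian at 0 has rank 1.

2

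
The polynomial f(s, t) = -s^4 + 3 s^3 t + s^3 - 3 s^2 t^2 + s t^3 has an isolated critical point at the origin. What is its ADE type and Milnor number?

Type E_{7}, Milnor number mu = 7.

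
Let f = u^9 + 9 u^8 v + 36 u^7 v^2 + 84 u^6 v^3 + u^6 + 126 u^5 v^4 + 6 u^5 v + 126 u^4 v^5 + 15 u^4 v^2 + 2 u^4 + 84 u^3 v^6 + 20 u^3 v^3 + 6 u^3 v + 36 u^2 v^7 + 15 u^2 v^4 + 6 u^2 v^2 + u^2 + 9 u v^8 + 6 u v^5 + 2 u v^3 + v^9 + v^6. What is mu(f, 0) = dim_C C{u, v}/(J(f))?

8

The Hessian of f at 0 has rank 1. Corank 1: A-series; mu = 8 gives A_8.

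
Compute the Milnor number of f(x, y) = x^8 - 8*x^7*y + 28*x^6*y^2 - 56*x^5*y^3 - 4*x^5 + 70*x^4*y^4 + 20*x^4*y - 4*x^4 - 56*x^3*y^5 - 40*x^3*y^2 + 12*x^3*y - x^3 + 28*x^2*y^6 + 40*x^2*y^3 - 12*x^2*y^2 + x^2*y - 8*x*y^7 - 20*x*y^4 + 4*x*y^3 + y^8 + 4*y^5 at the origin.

The Hessian of f at 0 has rank 0. Corank 2; j^3 = -x^2*(x - y) has shape L^2 M (L != M), so D-series; mu = 9 gives D_9.

9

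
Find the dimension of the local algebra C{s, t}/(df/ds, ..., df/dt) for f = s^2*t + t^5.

6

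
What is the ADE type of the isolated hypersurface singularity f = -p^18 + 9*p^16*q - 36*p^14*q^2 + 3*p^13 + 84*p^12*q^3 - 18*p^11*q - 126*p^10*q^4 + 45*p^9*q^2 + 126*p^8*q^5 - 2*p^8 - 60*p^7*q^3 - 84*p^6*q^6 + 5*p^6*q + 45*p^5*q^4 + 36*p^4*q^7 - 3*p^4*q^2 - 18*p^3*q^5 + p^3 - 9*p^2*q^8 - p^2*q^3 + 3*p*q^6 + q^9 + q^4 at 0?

The Hessian of f at 0 has rank 0. Corank 2; j^3 = p^3 is a perfect cube, so E-series; the 4-jet and mu = 6 give E_6.

E_{6}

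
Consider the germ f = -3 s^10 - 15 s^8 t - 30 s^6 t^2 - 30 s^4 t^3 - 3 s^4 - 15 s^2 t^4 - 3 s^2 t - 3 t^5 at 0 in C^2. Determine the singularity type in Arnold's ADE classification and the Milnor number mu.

The Hessian of f at 0 is [[0, 0], [0, 0]] with rank 0, so corank 2. A Groebner basis of the Jacobian ideal J(f) in C{s,t} is {s^2/5 + t^4, s^3, s*t}; counting standard monomials gives mu = 6. Corank 2; j^3 = -3*s^2*t has shape L^2 M (L != M), so D-series; mu = 6 gives D_6.

Type D_6, Milnor number mu = 6.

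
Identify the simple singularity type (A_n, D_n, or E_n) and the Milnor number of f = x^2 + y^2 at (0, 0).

The Hessian of f at 0 is [[2, 0], [0, 2]] with rank 2, so corank 0. A Groebner basis of the Jacobian ideal J(f) in C{x,y} is {x, y}; counting standard monomials gives mu = 1. Corank 0: nondegenerate Morse point, so A_1.

Type A1, Milnor number mu = 1.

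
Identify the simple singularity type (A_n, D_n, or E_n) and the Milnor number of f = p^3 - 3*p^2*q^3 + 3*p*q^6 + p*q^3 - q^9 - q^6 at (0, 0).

The Hessian of f at 0 is [[0, 0], [0, 0]] with rank 0, so corank 2. A Groebner basis of the Jacobian ideal J(f) in C{p,q} is {p^3, p*q^2, 3*p^2 + q^3}; counting standard monomials gives mu = 7. Corank 2; j^3 = p^3 is a perfect cube, so E-series; the 4-jet and mu = 7 give E_7.

Type E7, Milnor number mu = 7.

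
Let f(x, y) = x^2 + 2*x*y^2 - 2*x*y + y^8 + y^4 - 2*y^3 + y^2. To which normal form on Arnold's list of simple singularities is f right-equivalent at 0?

A_{7}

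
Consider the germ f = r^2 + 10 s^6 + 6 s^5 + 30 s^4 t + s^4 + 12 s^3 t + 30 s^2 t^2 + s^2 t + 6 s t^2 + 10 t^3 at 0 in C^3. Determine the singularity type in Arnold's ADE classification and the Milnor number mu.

The Hessian of f at 0 has rank 1. Corank 2; j^3 = t*(s^2 + 6*s*t + 10*t^2) splits into three distinct lines over C (the quadratic factor has nonzero discriminant), so D_4.

Type D_{4}, Milnor number mu = 4.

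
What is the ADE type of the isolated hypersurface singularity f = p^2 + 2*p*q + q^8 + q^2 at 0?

The Hessian of f at 0 has rank 1. Corank 1: A-series; mu = 7 gives A_7.

A_7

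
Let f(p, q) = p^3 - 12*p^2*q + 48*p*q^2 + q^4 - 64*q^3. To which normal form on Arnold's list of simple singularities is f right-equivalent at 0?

E_{6}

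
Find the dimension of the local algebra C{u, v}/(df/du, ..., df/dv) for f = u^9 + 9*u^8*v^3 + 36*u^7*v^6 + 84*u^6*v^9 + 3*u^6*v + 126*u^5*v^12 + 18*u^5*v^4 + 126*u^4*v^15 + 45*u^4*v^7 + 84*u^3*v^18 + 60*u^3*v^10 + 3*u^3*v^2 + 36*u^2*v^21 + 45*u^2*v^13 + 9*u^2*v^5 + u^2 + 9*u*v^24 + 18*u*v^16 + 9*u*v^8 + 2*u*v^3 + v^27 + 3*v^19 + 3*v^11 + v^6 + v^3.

2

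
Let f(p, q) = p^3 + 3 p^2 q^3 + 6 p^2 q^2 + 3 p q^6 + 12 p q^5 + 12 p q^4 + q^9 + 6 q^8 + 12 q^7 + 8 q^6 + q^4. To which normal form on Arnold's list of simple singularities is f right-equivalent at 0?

E_{6}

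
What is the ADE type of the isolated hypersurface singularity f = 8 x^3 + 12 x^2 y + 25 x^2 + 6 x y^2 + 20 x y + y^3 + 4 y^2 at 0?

A2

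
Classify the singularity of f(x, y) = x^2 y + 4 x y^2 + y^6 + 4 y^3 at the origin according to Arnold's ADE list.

The Hessian of f at 0 has rank 0. Corank 2; j^3 = y*(x + 2*y)^2 has shape L^2 M (L != M), so D-series; mu = 7 gives D_7.

D7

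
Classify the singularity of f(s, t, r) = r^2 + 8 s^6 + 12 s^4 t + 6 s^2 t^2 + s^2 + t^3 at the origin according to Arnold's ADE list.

The Hessian of f at 0 has rank 2. Corank 1: A-series; mu = 2 gives A_2.

A2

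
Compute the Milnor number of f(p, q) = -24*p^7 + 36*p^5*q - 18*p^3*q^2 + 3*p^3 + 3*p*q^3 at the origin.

7

The Hessian of f at 0 has rank 0. Corank 2; j^3 = 3*p^3 is a perfect cube, so E-series; the 4-jet and mu = 7 give E_7.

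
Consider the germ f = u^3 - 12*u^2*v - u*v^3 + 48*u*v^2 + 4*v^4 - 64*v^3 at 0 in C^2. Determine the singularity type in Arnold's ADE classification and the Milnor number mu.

Type E7, Milnor number mu = 7.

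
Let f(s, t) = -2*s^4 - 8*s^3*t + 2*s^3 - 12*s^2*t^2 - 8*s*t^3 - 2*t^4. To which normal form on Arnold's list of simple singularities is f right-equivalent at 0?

The Hessian of f at 0 has rank 0. Corank 2; j^3 = 2*s^3 is a perfect cube, so E-series; the 4-jet and mu = 6 give E_6.

E6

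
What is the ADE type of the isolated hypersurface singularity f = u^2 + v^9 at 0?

A_8

The Hessian of f at 0 has rank 1. Corank 1: A-series; mu = 8 gives A_8.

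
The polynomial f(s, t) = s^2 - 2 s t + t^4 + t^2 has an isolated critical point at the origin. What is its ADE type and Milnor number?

The Hessian of f at 0 has rank 1. Corank 1: A-series; mu = 3 gives A_3.

Type A_{3}, Milnor number mu = 3.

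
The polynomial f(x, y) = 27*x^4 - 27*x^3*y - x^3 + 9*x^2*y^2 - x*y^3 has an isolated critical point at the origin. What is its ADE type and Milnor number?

The Hessian of f at 0 has rank 0. Corank 2; j^3 = -x^3 is a perfect cube, so E-series; the 4-jet and mu = 7 give E_7.

Type E_{7}, Milnor number mu = 7.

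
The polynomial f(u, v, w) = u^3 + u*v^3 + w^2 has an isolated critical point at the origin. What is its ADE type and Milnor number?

Type E_{7}, Milnor number mu = 7.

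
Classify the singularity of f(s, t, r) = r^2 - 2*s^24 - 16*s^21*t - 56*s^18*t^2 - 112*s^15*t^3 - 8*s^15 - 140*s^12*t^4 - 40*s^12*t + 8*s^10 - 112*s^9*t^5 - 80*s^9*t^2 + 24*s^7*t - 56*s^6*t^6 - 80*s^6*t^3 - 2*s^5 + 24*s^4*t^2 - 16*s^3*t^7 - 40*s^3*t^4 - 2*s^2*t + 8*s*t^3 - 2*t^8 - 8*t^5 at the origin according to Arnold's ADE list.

The Hessian of f at 0 is [[0, 0, 0], [0, 0, 0], [0, 0, 2]] with rank 1, so corank 2. A Groebner basis of the Jacobian ideal J(f) in C{s,t,r} is {s^4, s^3*t + s^2 - 2*s*t^2, -s^3/2 + s^2*t^2, -s*t/2 + t^3, r}; counting standard monomials gives mu = 9. Corank 2; j^3 = -2*s^2*t has shape L^2 M (L != M), so D-series; mu = 9 gives D_9.

D9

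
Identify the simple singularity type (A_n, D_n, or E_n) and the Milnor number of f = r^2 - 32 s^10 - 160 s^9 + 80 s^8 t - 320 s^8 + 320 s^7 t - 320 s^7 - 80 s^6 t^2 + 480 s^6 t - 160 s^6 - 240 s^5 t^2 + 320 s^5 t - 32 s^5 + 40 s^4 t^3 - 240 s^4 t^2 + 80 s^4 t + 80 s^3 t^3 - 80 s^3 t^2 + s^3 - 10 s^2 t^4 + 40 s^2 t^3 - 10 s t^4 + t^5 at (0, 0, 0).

The Hessian of f at 0 has rank 1. Corank 2; j^3 = s^3 is a perfect cube, so E-series; the 5-jet and mu = 8 give E_8.

Type E8, Milnor number mu = 8.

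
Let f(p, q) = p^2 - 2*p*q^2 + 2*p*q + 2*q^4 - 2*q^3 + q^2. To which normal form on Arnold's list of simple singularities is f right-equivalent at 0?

A3

The Hessian of f at 0 has rank 1. Corank 1: A-series; mu = 3 gives A_3.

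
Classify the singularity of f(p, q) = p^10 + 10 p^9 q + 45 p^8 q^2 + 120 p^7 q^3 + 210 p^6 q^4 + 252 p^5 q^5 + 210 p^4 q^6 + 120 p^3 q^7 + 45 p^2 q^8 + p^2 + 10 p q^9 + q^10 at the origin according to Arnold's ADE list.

A9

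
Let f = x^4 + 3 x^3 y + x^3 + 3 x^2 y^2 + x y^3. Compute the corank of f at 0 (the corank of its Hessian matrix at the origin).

The Hessian at 0 is [[0, 0], [0, 0]] of rank 0; hence corank 2.

2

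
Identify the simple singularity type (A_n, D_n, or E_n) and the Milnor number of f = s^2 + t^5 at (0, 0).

Type A_4, Milnor number mu = 4.

The Hessian of f at 0 has rank 1. Corank 1: A-series; mu = 4 gives A_4.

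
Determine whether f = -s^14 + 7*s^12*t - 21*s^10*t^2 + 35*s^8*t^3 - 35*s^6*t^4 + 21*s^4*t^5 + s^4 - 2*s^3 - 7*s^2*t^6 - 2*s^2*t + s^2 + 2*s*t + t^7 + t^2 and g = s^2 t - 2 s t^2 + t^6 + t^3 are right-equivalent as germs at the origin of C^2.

No.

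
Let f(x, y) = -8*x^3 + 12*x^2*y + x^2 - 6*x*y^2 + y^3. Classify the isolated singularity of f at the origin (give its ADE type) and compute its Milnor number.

Type A2, Milnor number mu = 2.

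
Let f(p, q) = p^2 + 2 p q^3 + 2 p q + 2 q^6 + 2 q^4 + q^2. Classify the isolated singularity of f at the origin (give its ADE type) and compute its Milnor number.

Type A_5, Milnor number mu = 5.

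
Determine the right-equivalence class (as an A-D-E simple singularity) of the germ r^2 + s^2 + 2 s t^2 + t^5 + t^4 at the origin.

A_4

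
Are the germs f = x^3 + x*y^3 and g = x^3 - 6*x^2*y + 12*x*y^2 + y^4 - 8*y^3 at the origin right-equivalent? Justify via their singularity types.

The Hessian of f at 0 has rank 0. Corank 2; j^3 = x^3 is a perfect cube, so E-series; the 4-jet and mu = 7 give E_7. The Hessian of g at 0 has rank 0. Corank 2; j^3 = (x - 2*y)^3 is a perfect cube, so E-series; the 4-jet and mu = 6 give E_6. f is E_7 but g is E_6, hence not right-equivalent.

No.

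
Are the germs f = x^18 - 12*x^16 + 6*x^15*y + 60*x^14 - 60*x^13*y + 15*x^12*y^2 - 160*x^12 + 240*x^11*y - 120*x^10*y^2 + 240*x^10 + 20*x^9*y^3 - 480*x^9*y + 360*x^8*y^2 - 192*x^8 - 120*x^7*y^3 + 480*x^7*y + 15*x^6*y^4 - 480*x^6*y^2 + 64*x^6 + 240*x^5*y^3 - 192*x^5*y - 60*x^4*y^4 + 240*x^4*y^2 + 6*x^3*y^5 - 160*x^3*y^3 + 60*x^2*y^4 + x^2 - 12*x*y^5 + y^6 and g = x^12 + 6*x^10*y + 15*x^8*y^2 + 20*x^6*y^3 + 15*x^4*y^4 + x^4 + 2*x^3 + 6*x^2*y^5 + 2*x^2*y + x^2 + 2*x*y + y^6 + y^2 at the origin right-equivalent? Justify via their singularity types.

The Hessian of f at 0 has rank 1. Corank 1: A-series; mu = 5 gives A_5. The Hessian of g at 0 has rank 1. Corank 1: A-series; mu = 5 gives A_5. Both have type A_5, hence right-equivalent.

Yes.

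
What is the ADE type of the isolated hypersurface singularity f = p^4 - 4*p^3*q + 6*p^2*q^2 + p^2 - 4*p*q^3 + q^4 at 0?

A_3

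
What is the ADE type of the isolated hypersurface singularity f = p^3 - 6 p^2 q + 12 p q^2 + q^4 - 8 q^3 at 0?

E_{6}

The Hessian of f at 0 has rank 0. Corank 2; j^3 = (p - 2*q)^3 is a perfect cube, so E-series; the 4-jet and mu = 6 give E_6.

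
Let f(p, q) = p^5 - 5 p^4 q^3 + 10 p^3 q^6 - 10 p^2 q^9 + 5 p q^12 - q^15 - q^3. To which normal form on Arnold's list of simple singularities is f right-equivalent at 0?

E_{8}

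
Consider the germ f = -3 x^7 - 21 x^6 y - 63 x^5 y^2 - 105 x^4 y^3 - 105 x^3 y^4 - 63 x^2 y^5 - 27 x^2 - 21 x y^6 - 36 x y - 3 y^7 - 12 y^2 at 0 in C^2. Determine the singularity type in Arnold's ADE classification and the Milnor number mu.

Type A_{6}, Milnor number mu = 6.

The Hessian of f at 0 has rank 1. Corank 1: A-series; mu = 6 gives A_6.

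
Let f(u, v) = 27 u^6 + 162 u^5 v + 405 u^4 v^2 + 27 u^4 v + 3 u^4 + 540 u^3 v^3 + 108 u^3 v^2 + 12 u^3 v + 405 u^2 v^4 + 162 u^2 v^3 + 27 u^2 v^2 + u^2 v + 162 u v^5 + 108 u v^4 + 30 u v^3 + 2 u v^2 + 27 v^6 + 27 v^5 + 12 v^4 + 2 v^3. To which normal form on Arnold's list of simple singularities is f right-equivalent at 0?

D_4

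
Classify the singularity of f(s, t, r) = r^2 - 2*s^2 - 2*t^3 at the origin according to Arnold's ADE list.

A_2

The Hessian of f at 0 has rank 2. Corank 1: A-series; mu = 2 gives A_2.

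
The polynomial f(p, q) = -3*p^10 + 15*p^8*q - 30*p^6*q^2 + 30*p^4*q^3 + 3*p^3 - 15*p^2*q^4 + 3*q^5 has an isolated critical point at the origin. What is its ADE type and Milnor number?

Type E_8, Milnor number mu = 8.

The Hessian of f at 0 has rank 0. Corank 2; j^3 = 3*p^3 is a perfect cube, so E-series; the 5-jet and mu = 8 give E_8.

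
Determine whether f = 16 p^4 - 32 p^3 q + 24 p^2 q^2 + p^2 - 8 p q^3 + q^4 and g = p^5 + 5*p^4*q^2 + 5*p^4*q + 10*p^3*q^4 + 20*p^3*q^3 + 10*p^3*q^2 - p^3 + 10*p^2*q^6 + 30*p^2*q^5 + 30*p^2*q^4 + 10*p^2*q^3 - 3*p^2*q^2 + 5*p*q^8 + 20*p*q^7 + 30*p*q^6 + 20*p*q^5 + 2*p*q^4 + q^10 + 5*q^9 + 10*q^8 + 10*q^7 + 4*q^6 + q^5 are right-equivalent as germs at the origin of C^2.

The Hessian of f at 0 has rank 1. Corank 1: A-series; mu = 3 gives A_3. The Hessian of g at 0 has rank 0. Corank 2; j^3 = -p^3 is a perfect cube, so E-series; the 5-jet and mu = 8 give E_8. f is A_3 but g is E_8, hence not right-equivalent.

No.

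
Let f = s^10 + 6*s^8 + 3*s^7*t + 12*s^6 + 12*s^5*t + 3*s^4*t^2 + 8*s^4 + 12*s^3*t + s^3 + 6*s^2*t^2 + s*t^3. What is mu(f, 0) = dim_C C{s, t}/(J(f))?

7

The Hessian of f at 0 is [[0, 0], [0, 0]] with rank 0, so corank 2. A Groebner basis of the Jacobian ideal J(f) in C{s,t} is {3*s^2/4 + t^4 + t^3/4, s^3, s^2*t - s^2/4 - t^3/12, s^2 + s*t^2 + t^3/3}; counting standard monomials gives mu = 7. Corank 2; j^3 = s^3 is a perfect cube, so E-series; the 4-jet and mu = 7 give E_7.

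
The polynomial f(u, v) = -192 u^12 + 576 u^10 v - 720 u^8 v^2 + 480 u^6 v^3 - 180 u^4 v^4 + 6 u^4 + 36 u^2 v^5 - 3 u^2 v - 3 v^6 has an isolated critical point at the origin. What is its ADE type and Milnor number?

Type D_{7}, Milnor number mu = 7.

The Hessian of f at 0 is [[0, 0], [0, 0]] with rank 0, so corank 2. A Groebner basis of the Jacobian ideal J(f) in C{u,v} is {u^2/6 + v^5, u^3, u*v}; counting standard monomials gives mu = 7. Corank 2; j^3 = -3*u^2*v has shape L^2 M (L != M), so D-series; mu = 7 gives D_7.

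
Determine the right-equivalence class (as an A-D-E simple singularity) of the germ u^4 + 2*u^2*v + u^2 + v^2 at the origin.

A_{1}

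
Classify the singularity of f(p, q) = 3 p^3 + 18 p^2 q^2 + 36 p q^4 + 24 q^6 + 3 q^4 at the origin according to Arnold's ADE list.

The Hessian of f at 0 has rank 0. Corank 2; j^3 = 3*p^3 is a perfect cube, so E-series; the 4-jet and mu = 6 give E_6.

E_{6}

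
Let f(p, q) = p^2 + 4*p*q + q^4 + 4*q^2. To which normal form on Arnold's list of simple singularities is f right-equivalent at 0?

A_{3}

The Hessian of f at 0 has rank 1. Corank 1: A-series; mu = 3 gives A_3.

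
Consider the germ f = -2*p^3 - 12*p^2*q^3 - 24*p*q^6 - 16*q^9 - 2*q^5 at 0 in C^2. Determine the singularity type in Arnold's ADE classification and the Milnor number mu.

The Hessian of f at 0 has rank 0. Corank 2; j^3 = -2*p^3 is a perfect cube, so E-series; the 5-jet and mu = 8 give E_8.

Type E8, Milnor number mu = 8.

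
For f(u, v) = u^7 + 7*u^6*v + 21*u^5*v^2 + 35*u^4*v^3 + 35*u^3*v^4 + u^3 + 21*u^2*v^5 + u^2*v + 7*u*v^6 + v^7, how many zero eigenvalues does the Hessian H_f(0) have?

2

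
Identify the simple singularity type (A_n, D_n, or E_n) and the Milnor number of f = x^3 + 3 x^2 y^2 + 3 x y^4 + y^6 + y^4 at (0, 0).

Type E_6, Milnor number mu = 6.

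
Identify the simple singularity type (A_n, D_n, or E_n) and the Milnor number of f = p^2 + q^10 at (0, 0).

The Hessian of f at 0 has rank 1. Corank 1: A-series; mu = 9 gives A_9.

Type A9, Milnor number mu = 9.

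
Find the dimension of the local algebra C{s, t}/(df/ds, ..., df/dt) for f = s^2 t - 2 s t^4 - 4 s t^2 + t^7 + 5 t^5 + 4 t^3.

6

The Hessian of f at 0 has rank 0. Corank 2; j^3 = t*(s - 2*t)^2 has shape L^2 M (L != M), so D-series; mu = 6 gives D_6.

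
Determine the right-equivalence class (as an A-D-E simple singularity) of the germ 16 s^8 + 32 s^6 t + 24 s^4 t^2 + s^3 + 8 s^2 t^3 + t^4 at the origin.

E6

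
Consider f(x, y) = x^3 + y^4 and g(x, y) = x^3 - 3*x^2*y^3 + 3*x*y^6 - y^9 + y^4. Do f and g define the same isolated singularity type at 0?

Yes.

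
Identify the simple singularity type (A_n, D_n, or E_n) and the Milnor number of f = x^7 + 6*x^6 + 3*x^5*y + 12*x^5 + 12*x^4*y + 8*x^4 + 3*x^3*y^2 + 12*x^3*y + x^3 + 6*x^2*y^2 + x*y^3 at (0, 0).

Type E_{7}, Milnor number mu = 7.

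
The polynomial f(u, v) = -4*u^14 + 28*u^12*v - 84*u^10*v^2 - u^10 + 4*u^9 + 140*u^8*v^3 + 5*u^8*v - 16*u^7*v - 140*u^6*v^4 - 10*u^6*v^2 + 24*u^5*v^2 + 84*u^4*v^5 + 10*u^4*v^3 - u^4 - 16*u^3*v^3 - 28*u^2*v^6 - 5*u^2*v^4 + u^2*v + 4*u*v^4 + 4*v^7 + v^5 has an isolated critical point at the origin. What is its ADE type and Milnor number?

Type D6, Milnor number mu = 6.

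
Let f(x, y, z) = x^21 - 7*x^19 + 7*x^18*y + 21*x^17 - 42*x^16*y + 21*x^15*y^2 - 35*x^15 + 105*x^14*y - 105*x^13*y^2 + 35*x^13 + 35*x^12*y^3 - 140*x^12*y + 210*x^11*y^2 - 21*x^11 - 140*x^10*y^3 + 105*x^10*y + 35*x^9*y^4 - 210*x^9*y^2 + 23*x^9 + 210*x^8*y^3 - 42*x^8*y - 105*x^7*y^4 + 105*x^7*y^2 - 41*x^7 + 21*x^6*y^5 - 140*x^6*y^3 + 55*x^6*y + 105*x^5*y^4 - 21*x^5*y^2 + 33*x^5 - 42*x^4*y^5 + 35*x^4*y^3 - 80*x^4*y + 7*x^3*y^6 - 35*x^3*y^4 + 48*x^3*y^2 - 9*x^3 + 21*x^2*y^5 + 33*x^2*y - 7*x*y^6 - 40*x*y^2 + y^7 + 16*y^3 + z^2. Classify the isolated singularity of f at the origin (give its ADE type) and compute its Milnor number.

The Hessian of f at 0 has rank 1. Corank 2; j^3 = -(x - y)*(3*x - 4*y)^2 has shape L^2 M (L != M), so D-series; mu = 8 gives D_8.

Type D8, Milnor number mu = 8.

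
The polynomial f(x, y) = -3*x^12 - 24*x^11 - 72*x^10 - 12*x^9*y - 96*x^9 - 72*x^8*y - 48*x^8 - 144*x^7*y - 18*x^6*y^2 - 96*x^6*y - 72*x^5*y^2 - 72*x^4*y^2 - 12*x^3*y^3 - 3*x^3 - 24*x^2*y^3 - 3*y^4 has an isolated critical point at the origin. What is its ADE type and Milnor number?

Type E_6, Milnor number mu = 6.

The Hessian of f at 0 has rank 0. Corank 2; j^3 = -3*x^3 is a perfect cube, so E-series; the 4-jet and mu = 6 give E_6.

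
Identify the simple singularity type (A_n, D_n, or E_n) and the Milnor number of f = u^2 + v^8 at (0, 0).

Type A_7, Milnor number mu = 7.

The Hessian of f at 0 is [[2, 0], [0, 0]] with rank 1, so corank 1. A Groebner basis of the Jacobian ideal J(f) in C{u,v} is {v^7, u}; counting standard monomials gives mu = 7. Corank 1: A-series; mu = 7 gives A_7.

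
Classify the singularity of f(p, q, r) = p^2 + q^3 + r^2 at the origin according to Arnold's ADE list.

A_{2}

The Hessian of f at 0 has rank 2. Corank 1: A-series; mu = 2 gives A_2.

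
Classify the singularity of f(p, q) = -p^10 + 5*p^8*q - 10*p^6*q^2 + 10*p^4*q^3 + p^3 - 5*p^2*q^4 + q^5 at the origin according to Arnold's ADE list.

E8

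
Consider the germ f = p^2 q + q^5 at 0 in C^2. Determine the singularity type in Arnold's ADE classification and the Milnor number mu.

Type D_6, Milnor number mu = 6.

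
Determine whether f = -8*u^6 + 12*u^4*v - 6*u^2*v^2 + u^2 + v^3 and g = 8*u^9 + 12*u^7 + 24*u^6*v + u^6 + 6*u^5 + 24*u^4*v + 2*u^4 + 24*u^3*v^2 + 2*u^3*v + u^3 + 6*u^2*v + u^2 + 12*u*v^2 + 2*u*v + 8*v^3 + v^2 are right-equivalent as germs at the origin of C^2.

Yes.

The Hessian of f at 0 is [[2, 0], [0, 0]] with rank 1, so corank 1. A Groebner basis of the Jacobian ideal J(f) in C{u,v} is {v^2, u}; counting standard monomials gives mu = 2. Corank 1: A-series; mu = 2 gives A_2. The Hessian of g at 0 is [[2, 2], [2, 2]] with rank 1, so corank 1. A Groebner basis of the Jacobian ideal J(g) in C{u,v} is {v^2, u + v}; counting standard monomials gives mu = 2. Corank 1: A-series; mu = 2 gives A_2. Both have type A_2, hence right-equivalent.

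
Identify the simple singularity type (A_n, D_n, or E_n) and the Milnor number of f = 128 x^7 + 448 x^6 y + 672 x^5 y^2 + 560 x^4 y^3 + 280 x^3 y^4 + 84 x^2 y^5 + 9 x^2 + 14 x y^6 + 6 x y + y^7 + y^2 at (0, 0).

Type A_6, Milnor number mu = 6.

The Hessian of f at 0 has rank 1. Corank 1: A-series; mu = 6 gives A_6.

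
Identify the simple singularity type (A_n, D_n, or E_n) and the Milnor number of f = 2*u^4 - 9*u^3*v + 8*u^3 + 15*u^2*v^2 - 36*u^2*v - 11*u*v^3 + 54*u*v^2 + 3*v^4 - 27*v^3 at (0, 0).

Type E_7, Milnor number mu = 7.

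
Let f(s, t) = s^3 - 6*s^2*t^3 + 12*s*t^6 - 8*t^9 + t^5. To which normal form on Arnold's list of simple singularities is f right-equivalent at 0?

E8

The Hessian of f at 0 has rank 0. Corank 2; j^3 = s^3 is a perfect cube, so E-series; the 5-jet and mu = 8 give E_8.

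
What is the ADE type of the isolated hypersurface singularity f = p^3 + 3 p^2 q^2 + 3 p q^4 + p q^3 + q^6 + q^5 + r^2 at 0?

E_7

The Hessian of f at 0 has rank 1. Corank 2; j^3 = p^3 is a perfect cube, so E-series; the 4-jet and mu = 7 give E_7.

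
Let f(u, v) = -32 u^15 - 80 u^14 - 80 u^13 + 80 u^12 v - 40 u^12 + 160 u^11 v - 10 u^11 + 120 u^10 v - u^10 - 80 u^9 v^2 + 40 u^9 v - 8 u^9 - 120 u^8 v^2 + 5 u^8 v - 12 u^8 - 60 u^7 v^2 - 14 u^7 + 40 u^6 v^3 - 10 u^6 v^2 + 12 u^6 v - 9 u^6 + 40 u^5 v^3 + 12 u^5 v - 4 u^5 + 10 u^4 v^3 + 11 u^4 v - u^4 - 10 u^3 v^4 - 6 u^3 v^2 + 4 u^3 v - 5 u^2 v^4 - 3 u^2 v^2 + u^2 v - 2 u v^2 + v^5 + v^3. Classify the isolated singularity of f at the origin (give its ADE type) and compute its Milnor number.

The Hessian of f at 0 is [[0, 0], [0, 0]] with rank 0, so corank 2. A Groebner basis of the Jacobian ideal J(f) in C{u,v} is {u^3 - 3*u^2/4 + 5*u*v/2 - 7*v^2/4, u^2*v - u^2/2 + 2*u*v - 3*v^2/2, -u^2/4 + u*v^2 + 3*u*v/2 - 5*v^2/4, u*v + v^3 - v^2}; counting standard monomials gives mu = 6. Corank 2; j^3 = v*(u - v)^2 has shape L^2 M (L != M), so D-series; mu = 6 gives D_6.

Type D_{6}, Milnor number mu = 6.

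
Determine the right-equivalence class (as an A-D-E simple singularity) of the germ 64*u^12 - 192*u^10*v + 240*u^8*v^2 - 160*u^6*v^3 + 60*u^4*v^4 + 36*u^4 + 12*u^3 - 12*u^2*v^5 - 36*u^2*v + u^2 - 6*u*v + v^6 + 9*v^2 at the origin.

A_{5}

The Hessian of f at 0 has rank 1. Corank 1: A-series; mu = 5 gives A_5.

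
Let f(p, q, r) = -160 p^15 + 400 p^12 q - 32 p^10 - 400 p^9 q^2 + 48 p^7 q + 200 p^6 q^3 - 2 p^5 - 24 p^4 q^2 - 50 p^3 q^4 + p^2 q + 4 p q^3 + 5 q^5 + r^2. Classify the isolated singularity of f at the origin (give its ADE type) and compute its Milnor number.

Type D_{6}, Milnor number mu = 6.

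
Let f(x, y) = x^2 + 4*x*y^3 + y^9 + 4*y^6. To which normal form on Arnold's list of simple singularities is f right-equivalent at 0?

A8

The Hessian of f at 0 has rank 1. Corank 1: A-series; mu = 8 gives A_8.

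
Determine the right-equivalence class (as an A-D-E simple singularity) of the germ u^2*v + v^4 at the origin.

D_5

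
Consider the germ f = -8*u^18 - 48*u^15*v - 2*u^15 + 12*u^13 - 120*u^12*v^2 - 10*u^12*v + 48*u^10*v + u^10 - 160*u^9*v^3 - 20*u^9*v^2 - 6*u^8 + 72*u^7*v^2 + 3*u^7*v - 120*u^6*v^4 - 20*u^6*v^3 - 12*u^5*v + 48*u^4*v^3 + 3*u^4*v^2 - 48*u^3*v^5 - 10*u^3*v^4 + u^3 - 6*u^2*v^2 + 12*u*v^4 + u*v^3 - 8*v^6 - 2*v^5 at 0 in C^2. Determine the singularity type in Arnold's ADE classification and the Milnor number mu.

Type E_7, Milnor number mu = 7.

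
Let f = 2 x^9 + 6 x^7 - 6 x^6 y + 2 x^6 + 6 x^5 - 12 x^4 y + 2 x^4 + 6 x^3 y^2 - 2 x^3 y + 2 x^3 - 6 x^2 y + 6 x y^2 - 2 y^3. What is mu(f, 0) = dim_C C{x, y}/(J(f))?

7

The Hessian of f at 0 has rank 0. Corank 2; j^3 = 2*(x - y)^3 is a perfect cube, so E-series; the 4-jet and mu = 7 give E_7.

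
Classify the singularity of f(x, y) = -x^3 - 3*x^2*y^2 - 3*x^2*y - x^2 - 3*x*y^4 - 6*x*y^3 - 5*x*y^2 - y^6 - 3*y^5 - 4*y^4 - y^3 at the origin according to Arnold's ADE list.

A2

The Hessian of f at 0 has rank 1. Corank 1: A-series; mu = 2 gives A_2.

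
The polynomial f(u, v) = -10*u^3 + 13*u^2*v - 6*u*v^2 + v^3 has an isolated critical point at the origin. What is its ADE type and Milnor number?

The Hessian of f at 0 is [[0, 0], [0, 0]] with rank 0, so corank 2. A Groebner basis of the Jacobian ideal J(f) in C{u,v} is {v^3, u^2 - 3*v^2/11, u*v - 6*v^2/11}; counting standard monomials gives mu = 4. Corank 2; j^3 = -(2*u - v)*(5*u^2 - 4*u*v + v^2) splits into three distinct lines over C (the quadratic factor has nonzero discriminant), so D_4.

Type D_4, Milnor number mu = 4.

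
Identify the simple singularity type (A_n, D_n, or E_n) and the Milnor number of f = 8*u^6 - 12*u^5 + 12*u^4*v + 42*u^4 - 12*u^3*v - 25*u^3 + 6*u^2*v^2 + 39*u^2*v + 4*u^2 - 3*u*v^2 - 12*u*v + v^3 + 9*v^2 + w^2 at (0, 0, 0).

Type A_2, Milnor number mu = 2.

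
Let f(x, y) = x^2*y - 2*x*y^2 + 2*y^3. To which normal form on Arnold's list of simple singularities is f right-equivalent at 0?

D_{4}

The Hessian of f at 0 is [[0, 0], [0, 0]] with rank 0, so corank 2. A Groebner basis of the Jacobian ideal J(f) in C{x,y} is {y^3, x^2 + 2*y^2, x*y - y^2}; counting standard monomials gives mu = 4. Corank 2; j^3 = y*(x^2 - 2*x*y + 2*y^2) splits into three distinct lines over C (the quadratic factor has nonzero discriminant), so D_4.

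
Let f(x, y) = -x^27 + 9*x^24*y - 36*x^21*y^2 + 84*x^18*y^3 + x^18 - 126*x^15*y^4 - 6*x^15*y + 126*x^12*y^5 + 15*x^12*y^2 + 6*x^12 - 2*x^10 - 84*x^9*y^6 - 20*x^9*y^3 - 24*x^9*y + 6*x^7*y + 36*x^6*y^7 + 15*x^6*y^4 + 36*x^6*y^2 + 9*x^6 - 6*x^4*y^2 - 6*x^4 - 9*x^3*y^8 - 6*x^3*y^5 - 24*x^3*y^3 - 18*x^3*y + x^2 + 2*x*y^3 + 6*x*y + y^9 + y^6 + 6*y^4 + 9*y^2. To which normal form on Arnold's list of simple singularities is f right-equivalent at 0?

A_8

The Hessian of f at 0 has rank 1. Corank 1: A-series; mu = 8 gives A_8.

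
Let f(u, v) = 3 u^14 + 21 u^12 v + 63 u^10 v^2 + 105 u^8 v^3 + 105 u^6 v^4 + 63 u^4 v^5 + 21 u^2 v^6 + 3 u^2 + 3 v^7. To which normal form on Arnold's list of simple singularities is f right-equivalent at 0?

A6

The Hessian of f at 0 has rank 1. Corank 1: A-series; mu = 6 gives A_6.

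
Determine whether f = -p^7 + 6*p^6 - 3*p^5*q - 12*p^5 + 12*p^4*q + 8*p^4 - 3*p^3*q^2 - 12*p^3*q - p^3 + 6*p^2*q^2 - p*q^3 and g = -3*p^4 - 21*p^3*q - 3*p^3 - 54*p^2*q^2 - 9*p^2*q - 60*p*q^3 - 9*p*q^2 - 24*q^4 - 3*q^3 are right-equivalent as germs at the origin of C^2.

Yes.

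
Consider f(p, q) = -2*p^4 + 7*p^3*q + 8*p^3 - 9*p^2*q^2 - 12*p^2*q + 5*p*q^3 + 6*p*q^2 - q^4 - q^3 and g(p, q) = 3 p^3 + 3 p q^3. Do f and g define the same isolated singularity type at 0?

Yes.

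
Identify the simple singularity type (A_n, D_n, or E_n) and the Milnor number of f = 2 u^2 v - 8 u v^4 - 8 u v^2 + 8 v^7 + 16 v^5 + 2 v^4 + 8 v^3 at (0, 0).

Type D_{5}, Milnor number mu = 5.

The Hessian of f at 0 has rank 0. Corank 2; j^3 = 2*v*(u - 2*v)^2 has shape L^2 M (L != M), so D-series; mu = 5 gives D_5.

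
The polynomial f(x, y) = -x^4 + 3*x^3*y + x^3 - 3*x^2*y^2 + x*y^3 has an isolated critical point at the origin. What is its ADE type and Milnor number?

The Hessian of f at 0 has rank 0. Corank 2; j^3 = x^3 is a perfect cube, so E-series; the 4-jet and mu = 7 give E_7.

Type E7, Milnor number mu = 7.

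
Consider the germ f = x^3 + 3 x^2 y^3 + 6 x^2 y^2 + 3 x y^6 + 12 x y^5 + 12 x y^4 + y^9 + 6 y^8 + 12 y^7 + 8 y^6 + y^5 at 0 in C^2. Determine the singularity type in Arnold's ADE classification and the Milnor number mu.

Type E_{8}, Milnor number mu = 8.

The Hessian of f at 0 is [[0, 0], [0, 0]] with rank 0, so corank 2. A Groebner basis of the Jacobian ideal J(f) in C{x,y} is {x^2/2 + x*y^3 + 2*x*y^2, y^4, x^3, x^2*y - 2*x^2 - 8*x*y^2}; counting standard monomials gives mu = 8. Corank 2; j^3 = x^3 is a perfect cube, so E-series; the 5-jet and mu = 8 give E_8.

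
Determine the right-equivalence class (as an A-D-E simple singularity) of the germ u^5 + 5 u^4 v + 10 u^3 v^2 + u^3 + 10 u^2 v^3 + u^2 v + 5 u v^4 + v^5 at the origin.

D_{6}

The Hessian of f at 0 has rank 0. Corank 2; j^3 = u^2*(u + v) has shape L^2 M (L != M), so D-series; mu = 6 gives D_6.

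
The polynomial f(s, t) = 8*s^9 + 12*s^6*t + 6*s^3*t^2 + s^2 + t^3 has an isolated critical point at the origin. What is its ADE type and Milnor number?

The Hessian of f at 0 is [[2, 0], [0, 0]] with rank 1, so corank 1. A Groebner basis of the Jacobian ideal J(f) in C{s,t} is {t^2, s}; counting standard monomials gives mu = 2. Corank 1: A-series; mu = 2 gives A_2.

Type A_2, Milnor number mu = 2.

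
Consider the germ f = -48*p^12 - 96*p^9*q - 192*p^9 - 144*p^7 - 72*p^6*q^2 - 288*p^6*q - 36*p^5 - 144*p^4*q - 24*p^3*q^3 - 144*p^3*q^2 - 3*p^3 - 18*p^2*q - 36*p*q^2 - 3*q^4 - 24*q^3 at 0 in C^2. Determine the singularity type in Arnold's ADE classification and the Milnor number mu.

Type E_{6}, Milnor number mu = 6.

The Hessian of f at 0 has rank 0. Corank 2; j^3 = -3*(p + 2*q)^3 is a perfect cube, so E-series; the 4-jet and mu = 6 give E_6.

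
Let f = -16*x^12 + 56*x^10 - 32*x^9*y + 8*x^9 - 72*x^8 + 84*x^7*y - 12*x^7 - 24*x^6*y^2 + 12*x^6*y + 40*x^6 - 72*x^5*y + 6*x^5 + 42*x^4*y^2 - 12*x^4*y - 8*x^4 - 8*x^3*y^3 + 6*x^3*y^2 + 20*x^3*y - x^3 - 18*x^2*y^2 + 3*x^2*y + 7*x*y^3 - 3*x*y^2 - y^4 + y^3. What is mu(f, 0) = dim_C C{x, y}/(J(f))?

The Hessian of f at 0 has rank 0. Corank 2; j^3 = -(x - y)^3 is a perfect cube, so E-series; the 4-jet and mu = 7 give E_7.

7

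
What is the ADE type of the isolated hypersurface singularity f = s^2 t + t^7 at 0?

D_8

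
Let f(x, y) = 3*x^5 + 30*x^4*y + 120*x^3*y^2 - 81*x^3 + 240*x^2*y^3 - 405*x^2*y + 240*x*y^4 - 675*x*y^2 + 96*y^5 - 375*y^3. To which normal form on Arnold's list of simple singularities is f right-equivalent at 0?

The Hessian of f at 0 is [[0, 0], [0, 0]] with rank 0, so corank 2. A Groebner basis of the Jacobian ideal J(f) in C{x,y} is {y^5, x*y^3 + 7*y^4/4, x^2 + 10*x*y/3 + 25*y^2/9}; counting standard monomials gives mu = 8. Corank 2; j^3 = -3*(3*x + 5*y)^3 is a perfect cube, so E-series; the 5-jet and mu = 8 give E_8.

E_{8}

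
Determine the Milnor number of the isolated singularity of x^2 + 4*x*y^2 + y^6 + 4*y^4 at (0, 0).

5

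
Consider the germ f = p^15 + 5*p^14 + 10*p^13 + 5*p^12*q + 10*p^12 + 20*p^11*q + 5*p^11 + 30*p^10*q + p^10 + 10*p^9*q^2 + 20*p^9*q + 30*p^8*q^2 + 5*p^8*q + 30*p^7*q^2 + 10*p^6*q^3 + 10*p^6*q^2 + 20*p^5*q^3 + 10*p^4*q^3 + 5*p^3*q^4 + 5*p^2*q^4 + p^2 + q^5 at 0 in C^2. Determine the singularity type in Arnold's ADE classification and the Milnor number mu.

The Hessian of f at 0 has rank 1. Corank 1: A-series; mu = 4 gives A_4.

Type A_4, Milnor number mu = 4.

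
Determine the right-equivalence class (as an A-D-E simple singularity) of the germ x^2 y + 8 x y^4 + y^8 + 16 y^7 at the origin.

The Hessian of f at 0 is [[0, 0], [0, 0]] with rank 0, so corank 2. A Groebner basis of the Jacobian ideal J(f) in C{x,y} is {x^2*y^2, x^2*y/8 + x^2/4 + x*y^3, x*y/4 + y^4, x^3}; counting standard monomials gives mu = 9. Corank 2; j^3 = x^2*y has shape L^2 M (L != M), so D-series; mu = 9 gives D_9.

D_9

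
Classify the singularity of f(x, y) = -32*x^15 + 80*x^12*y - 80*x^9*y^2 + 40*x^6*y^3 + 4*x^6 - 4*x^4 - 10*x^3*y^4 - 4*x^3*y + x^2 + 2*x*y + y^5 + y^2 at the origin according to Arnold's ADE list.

A4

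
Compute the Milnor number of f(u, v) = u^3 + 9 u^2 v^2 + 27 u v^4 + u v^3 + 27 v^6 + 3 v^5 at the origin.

7

The Hessian of f at 0 is [[0, 0], [0, 0]] with rank 0, so corank 2. A Groebner basis of the Jacobian ideal J(f) in C{u,v} is {-u^2/9 + v^4 - v^3/27, u^3, u^2*v + u^2/27 + v^3/81, u^2/3 + u*v^2 + v^3/9}; counting standard monomials gives mu = 7. Corank 2; j^3 = u^3 is a perfect cube, so E-series; the 4-jet and mu = 7 give E_7.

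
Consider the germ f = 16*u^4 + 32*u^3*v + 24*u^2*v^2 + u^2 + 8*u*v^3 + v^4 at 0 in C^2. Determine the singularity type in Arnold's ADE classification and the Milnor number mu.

The Hessian of f at 0 has rank 1. Corank 1: A-series; mu = 3 gives A_3.

Type A_{3}, Milnor number mu = 3.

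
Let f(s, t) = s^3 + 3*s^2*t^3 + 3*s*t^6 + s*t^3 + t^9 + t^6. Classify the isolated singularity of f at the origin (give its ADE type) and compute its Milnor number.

Type E_7, Milnor number mu = 7.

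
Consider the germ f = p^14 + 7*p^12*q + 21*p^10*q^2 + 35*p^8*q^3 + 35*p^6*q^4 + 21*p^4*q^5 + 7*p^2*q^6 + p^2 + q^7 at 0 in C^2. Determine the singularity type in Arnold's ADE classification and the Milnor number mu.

The Hessian of f at 0 has rank 1. Corank 1: A-series; mu = 6 gives A_6.

Type A_{6}, Milnor number mu = 6.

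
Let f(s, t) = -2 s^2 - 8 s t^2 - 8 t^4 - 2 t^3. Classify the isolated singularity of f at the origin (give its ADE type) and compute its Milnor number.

The Hessian of f at 0 has rank 1. Corank 1: A-series; mu = 2 gives A_2.

Type A_2, Milnor number mu = 2.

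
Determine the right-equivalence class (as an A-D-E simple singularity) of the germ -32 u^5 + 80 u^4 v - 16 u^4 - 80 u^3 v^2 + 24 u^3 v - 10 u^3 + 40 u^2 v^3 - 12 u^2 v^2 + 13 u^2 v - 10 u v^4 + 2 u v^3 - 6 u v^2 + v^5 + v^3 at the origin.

The Hessian of f at 0 has rank 0. Corank 2; j^3 = -(2*u - v)*(5*u^2 - 4*u*v + v^2) splits into three distinct lines over C (the quadratic factor has nonzero discriminant), so D_4.

D_4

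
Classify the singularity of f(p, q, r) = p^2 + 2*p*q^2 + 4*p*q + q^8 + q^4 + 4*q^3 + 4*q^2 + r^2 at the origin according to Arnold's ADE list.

A7

The Hessian of f at 0 is [[2, 4, 0], [4, 8, 0], [0, 0, 2]] with rank 2, so corank 1. A Groebner basis of the Jacobian ideal J(f) in C{p,q,r} is {p^4 + 24*p^3 + 112*p^2*q - 176*p^2 - 448*p*q + 192*p + 384*q, p^3*q - 6*p^3 - 24*p^2*q + 32*p^2 + 80*p*q - 32*p - 64*q, p + q^2 + 2*q, r}; counting standard monomials gives mu = 7. Corank 1: A-series; mu = 7 gives A_7.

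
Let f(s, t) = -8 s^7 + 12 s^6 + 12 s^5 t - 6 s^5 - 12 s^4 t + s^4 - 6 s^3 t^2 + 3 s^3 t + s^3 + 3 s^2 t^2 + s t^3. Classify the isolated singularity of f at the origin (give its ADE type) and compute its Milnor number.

Type E7, Milnor number mu = 7.

The Hessian of f at 0 has rank 0. Corank 2; j^3 = s^3 is a perfect cube, so E-series; the 4-jet and mu = 7 give E_7.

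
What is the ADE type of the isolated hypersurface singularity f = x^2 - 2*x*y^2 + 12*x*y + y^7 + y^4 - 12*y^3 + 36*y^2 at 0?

The Hessian of f at 0 has rank 1. Corank 1: A-series; mu = 6 gives A_6.

A6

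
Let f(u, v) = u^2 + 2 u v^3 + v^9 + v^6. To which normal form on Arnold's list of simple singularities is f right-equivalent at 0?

The Hessian of f at 0 is [[2, 0], [0, 0]] with rank 1, so corank 1. A Groebner basis of the Jacobian ideal J(f) in C{u,v} is {u^2*v^2, u^3, u + v^3}; counting standard monomials gives mu = 8. Corank 1: A-series; mu = 8 gives A_8.

A_8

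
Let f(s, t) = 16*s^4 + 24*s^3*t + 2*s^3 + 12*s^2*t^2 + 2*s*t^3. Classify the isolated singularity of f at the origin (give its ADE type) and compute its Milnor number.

The Hessian of f at 0 is [[0, 0], [0, 0]] with rank 0, so corank 2. A Groebner basis of the Jacobian ideal J(f) in C{s,t} is {3*s^2/4 + t^4 + t^3/4, s^3, s^2*t - s^2/4 - t^3/12, s^2 + s*t^2 + t^3/3}; counting standard monomials gives mu = 7. Corank 2; j^3 = 2*s^3 is a perfect cube, so E-series; the 4-jet and mu = 7 give E_7.

Type E_7, Milnor number mu = 7.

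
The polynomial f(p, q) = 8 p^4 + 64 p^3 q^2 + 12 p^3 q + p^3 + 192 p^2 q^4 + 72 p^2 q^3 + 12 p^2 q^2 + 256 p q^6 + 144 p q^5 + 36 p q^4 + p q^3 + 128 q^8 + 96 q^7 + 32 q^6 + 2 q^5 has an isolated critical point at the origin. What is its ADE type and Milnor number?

Type E7, Milnor number mu = 7.

The Hessian of f at 0 is [[0, 0], [0, 0]] with rank 0, so corank 2. A Groebner basis of the Jacobian ideal J(f) in C{p,q} is {3*p^2/8 + q^4 + q^3/8, p^3, p^2*q - p^2/8 - q^3/24, -p^2/4 + p*q^2 - q^3/12}; counting standard monomials gives mu = 7. Corank 2; j^3 = p^3 is a perfect cube, so E-series; the 4-jet and mu = 7 give E_7.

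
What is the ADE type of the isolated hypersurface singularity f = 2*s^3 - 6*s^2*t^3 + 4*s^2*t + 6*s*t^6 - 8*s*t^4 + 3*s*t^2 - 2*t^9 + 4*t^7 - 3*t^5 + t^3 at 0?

The Hessian of f at 0 is [[0, 0], [0, 0]] with rank 0, so corank 2. A Groebner basis of the Jacobian ideal J(f) in C{s,t} is {t^3, s^2 - 3*t^2/2, s*t + 3*t^2/2}; counting standard monomials gives mu = 4. Corank 2; j^3 = (s + t)*(2*s^2 + 2*s*t + t^2) splits into three distinct lines over C (the quadratic factor has nonzero discriminant), so D_4.

D_4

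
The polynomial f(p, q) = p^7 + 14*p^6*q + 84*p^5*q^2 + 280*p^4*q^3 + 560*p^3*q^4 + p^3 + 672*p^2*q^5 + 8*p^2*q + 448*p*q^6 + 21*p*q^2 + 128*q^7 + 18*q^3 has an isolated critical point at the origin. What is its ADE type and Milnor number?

Type D8, Milnor number mu = 8.

The Hessian of f at 0 has rank 0. Corank 2; j^3 = (p + 2*q)*(p + 3*q)^2 has shape L^2 M (L != M), so D-series; mu = 8 gives D_8.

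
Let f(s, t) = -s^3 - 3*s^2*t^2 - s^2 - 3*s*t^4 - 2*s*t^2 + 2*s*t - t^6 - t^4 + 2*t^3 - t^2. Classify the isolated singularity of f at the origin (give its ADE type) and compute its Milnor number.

Type A2, Milnor number mu = 2.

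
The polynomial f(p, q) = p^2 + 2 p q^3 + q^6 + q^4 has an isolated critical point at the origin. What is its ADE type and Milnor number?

The Hessian of f at 0 has rank 1. Corank 1: A-series; mu = 3 gives A_3.

Type A_3, Milnor number mu = 3.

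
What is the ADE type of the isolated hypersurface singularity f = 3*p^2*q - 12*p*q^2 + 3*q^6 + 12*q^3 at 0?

The Hessian of f at 0 is [[0, 0], [0, 0]] with rank 0, so corank 2. A Groebner basis of the Jacobian ideal J(f) in C{p,q} is {p^2/6 + q^5 - 2*q^2/3, p^3 - 8*q^3, p*q - 2*q^2}; counting standard monomials gives mu = 7. Corank 2; j^3 = 3*q*(p - 2*q)^2 has shape L^2 M (L != M), so D-series; mu = 7 gives D_7.

D_7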